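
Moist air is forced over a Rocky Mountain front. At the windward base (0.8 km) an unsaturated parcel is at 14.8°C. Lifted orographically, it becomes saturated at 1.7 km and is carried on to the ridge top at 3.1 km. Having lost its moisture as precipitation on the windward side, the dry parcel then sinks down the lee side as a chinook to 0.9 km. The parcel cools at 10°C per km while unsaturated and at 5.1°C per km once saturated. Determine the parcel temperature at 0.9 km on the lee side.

20.66°C

800–1700 m, dry: Δz = 0.9 km ⇒ ΔT = -9°C; T = 5.8°C
1700–3100 m, saturated: Δz = 1.4 km ⇒ ΔT = -7.14°C; T = -1.34°C
3100–900 m, dry descent: Δz = 2.2 km ⇒ ΔT = +22°C; T = 20.66°C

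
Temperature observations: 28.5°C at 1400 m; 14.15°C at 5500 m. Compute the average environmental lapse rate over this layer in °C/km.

3.5°C/km

Γ = −ΔT/Δz = (28.5 − 14.15) / (5500 − 1400) m
  = 14.35°C / 4.1 km = 3.5°C/km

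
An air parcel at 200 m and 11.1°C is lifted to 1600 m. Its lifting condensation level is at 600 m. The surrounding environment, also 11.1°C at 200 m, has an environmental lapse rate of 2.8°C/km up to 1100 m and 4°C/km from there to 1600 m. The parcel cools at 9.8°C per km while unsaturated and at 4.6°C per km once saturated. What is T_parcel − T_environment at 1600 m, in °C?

Parcel:
  200 → 600 m (dry, 9.8°C/km): ΔT = -9.8 × 0.4 = -3.92°C → T = 7.18°C
  600 → 1600 m (saturated, 4.6°C/km): ΔT = -4.6 × 1 = -4.6°C → T = 2.58°C
Environment:
  200 → 1100 m (environment, lower layer, 2.8°C/km): ΔT = -2.8 × 0.9 = -2.52°C → T = 8.58°C
  1100 → 1600 m (environment, upper layer, 4°C/km): ΔT = -4 × 0.5 = -2°C → T = 6.58°C
T_parcel − T_env = 2.58 − 6.58 = -4°C

-4°C (parcel cooler than environment)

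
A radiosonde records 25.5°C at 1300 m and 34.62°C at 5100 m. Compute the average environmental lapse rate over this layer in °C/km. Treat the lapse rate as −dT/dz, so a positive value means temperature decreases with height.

-2.4°C/km

Γ = −ΔT/Δz = (25.5 − 34.62) / (5100 − 1300) m
  = -9.12°C / 3.8 km = -2.4°C/km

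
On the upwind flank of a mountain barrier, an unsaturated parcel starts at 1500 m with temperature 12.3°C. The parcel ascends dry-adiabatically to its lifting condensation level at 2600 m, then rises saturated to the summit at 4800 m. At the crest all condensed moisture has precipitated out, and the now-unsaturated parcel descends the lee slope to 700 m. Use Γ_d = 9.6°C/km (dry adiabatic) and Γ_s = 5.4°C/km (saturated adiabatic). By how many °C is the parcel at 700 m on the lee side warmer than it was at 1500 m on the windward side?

Dry to 2600 m: -9.6 × 1.1 km = -10.56°C, so T = 1.74°C.
Saturated to 4800 m: -5.4 × 2.2 km = -11.88°C, so T = -10.14°C.
Dry descent to 700 m: +9.6 × 4.1 km = +39.36°C, so T = 29.22°C.
Net change vs windward start: 29.22 − 12.3 = +16.92°C

+16.92°C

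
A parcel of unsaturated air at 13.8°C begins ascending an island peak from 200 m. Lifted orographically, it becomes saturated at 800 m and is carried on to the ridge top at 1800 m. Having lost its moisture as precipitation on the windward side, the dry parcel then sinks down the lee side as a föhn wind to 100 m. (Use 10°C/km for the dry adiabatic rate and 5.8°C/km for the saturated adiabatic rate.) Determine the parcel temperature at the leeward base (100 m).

19°C

200–800 m, dry: Δz = 0.6 km ⇒ ΔT = -6°C; T = 7.8°C
800–1800 m, saturated: Δz = 1 km ⇒ ΔT = -5.8°C; T = 2°C
1800–100 m, dry descent: Δz = 1.7 km ⇒ ΔT = +17°C; T = 19°C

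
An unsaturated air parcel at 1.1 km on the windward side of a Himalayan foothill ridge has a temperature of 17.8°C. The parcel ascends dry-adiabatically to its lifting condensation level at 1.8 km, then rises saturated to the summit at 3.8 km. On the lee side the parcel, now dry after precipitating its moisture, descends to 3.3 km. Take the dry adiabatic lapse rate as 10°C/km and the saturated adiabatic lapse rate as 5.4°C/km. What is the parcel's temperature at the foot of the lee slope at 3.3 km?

1100 → 1800 m (dry, 10°C/km): ΔT = -10 × 0.7 = -7°C → T = 10.8°C
1800 → 3800 m (saturated, 5.4°C/km): ΔT = -5.4 × 2 = -10.8°C → T = 0°C
3800 → 3300 m (dry descent, 10°C/km): ΔT = +10 × 0.5 = +5°C → T = 5°C

5°C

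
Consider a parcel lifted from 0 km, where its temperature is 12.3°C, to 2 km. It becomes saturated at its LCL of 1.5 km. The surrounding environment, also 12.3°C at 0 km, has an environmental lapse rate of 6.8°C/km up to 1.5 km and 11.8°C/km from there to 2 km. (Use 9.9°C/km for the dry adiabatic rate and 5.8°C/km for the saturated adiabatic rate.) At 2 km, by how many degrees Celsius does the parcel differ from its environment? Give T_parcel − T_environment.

-1.65°C (parcel cooler than environment)

Parcel:
  Dry to 1500 m: -9.9 × 1.5 km = -14.85°C, so T = -2.55°C.
  Saturated to 2000 m: -5.8 × 0.5 km = -2.9°C, so T = -5.45°C.
Environment:
  Environment, lower layer to 1500 m: -6.8 × 1.5 km = -10.2°C, so T = 2.1°C.
  Environment, upper layer to 2000 m: -11.8 × 0.5 km = -5.9°C, so T = -3.8°C.
T_parcel − T_env = -5.45 − (-3.8) = -1.65°C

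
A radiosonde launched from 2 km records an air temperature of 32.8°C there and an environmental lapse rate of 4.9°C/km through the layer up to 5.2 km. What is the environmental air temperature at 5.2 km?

17.12°C

2000 → 5200 m (environmental, 4.9°C/km): ΔT = -4.9 × 3.2 = -15.68°C → T = 17.12°C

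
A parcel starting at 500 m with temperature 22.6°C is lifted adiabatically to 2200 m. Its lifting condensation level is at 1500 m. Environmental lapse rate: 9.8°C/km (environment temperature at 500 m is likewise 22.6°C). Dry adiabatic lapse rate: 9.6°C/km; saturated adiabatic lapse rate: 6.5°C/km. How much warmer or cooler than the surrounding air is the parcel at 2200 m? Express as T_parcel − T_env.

+2.51°C (parcel warmer than environment)

Parcel:
  500 → 1500 m (dry, 9.6°C/km): ΔT = -9.6 × 1 = -9.6°C → T = 13°C
  1500 → 2200 m (saturated, 6.5°C/km): ΔT = -6.5 × 0.7 = -4.55°C → T = 8.45°C
Environment:
  500 → 2200 m (environment, 9.8°C/km): ΔT = -9.8 × 1.7 = -16.66°C → T = 5.94°C
T_parcel − T_env = 8.45 − 5.94 = +2.51°C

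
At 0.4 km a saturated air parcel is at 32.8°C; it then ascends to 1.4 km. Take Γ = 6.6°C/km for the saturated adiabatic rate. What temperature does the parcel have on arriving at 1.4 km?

26.2°C

From 400 m to 1400 m (saturated adiabatic): cools by 6.6 × 1 = 6.6°C, giving 26.2°C.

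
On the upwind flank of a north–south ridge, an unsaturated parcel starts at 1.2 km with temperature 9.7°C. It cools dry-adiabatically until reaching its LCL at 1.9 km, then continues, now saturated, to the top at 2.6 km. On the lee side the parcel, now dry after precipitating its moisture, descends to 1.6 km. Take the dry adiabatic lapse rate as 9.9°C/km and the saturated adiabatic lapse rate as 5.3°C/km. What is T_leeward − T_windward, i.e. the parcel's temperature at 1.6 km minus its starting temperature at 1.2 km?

Dry to 1900 m: -9.9 × 0.7 km = -6.93°C, so T = 2.77°C.
Saturated to 2600 m: -5.3 × 0.7 km = -3.71°C, so T = -0.94°C.
Dry descent to 1600 m: +9.9 × 1 km = +9.9°C, so T = 8.96°C.
Net change vs windward start: 8.96 − 9.7 = -0.74°C

-0.74°C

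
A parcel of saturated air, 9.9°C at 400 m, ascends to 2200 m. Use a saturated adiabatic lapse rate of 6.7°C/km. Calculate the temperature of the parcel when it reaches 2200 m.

Saturated adiabatic to 2200 m: -6.7 × 1.8 km = -12.06°C, so T = -2.16°C.

-2.16°C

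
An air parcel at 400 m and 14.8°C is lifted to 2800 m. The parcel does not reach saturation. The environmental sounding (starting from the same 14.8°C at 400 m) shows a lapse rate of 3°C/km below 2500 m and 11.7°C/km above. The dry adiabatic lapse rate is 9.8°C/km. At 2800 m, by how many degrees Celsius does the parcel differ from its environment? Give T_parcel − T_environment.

-13.71°C (parcel cooler than environment)

Parcel:
  400 → 2800 m (dry, 9.8°C/km): ΔT = -9.8 × 2.4 = -23.52°C → T = -8.72°C
Environment:
  400 → 2500 m (environment, lower layer, 3°C/km): ΔT = -3 × 2.1 = -6.3°C → T = 8.5°C
  2500 → 2800 m (environment, upper layer, 11.7°C/km): ΔT = -11.7 × 0.3 = -3.51°C → T = 4.99°C
T_parcel − T_env = -8.72 − 4.99 = -13.71°C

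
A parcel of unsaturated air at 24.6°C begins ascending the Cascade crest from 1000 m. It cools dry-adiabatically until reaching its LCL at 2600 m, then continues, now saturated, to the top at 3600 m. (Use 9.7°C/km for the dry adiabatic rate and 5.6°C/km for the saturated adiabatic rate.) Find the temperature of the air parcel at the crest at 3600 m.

1000 → 2600 m (dry, 9.7°C/km): ΔT = -9.7 × 1.6 = -15.52°C → T = 9.08°C
2600 → 3600 m (saturated, 5.6°C/km): ΔT = -5.6 × 1 = -5.6°C → T = 3.48°C

3.48°C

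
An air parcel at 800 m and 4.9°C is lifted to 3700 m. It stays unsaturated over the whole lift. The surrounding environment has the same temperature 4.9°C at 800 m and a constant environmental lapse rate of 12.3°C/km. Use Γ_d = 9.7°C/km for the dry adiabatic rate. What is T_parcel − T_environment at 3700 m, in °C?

+7.54°C (parcel warmer than environment)

Parcel:
  Dry to 3700 m: -9.7 × 2.9 km = -28.13°C, so T = -23.23°C.
Environment:
  Environment to 3700 m: -12.3 × 2.9 km = -35.67°C, so T = -30.77°C.
T_parcel − T_env = -23.23 − (-30.77) = +7.54°C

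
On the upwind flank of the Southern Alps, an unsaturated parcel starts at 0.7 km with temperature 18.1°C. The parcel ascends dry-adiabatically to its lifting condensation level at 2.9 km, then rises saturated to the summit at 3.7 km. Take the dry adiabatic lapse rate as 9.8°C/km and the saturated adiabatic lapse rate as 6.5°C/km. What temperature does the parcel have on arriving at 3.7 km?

-8.66°C

700 → 2900 m (dry, 9.8°C/km): ΔT = -9.8 × 2.2 = -21.56°C → T = -3.46°C
2900 → 3700 m (saturated, 6.5°C/km): ΔT = -6.5 × 0.8 = -5.2°C → T = -8.66°C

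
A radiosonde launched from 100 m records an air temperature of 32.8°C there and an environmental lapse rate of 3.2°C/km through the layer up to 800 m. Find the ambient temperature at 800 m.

30.56°C

100 → 800 m (environmental, 3.2°C/km): ΔT = -3.2 × 0.7 = -2.24°C → T = 30.56°C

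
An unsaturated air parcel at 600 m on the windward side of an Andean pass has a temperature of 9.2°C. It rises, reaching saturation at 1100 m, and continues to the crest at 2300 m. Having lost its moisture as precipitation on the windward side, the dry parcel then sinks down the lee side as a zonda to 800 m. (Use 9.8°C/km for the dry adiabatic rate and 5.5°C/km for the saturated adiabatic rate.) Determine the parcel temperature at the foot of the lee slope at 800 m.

12.4°C

Dry to 1100 m: -9.8 × 0.5 km = -4.9°C, so T = 4.3°C.
Saturated to 2300 m: -5.5 × 1.2 km = -6.6°C, so T = -2.3°C.
Dry descent to 800 m: +9.8 × 1.5 km = +14.7°C, so T = 12.4°C.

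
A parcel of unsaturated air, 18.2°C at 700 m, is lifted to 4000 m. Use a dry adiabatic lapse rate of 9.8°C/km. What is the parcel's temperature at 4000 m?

700–4000 m, dry adiabatic: Δz = 3.3 km ⇒ ΔT = -32.34°C; T = -14.14°C

-14.14°C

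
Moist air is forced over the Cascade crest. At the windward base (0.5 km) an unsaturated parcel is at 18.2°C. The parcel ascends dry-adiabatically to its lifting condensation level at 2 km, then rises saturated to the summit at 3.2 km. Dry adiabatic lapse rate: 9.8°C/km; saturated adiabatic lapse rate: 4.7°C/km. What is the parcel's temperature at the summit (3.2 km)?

-2.14°C

500 → 2000 m (dry, 9.8°C/km): ΔT = -9.8 × 1.5 = -14.7°C → T = 3.5°C
2000 → 3200 m (saturated, 4.7°C/km): ΔT = -4.7 × 1.2 = -5.64°C → T = -2.14°C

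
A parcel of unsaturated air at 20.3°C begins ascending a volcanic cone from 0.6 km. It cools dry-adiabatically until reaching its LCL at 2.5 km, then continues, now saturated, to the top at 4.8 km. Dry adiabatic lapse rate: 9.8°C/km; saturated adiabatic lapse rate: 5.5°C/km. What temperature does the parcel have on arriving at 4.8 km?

-10.97°C

600 → 2500 m (dry, 9.8°C/km): ΔT = -9.8 × 1.9 = -18.62°C → T = 1.68°C
2500 → 4800 m (saturated, 5.5°C/km): ΔT = -5.5 × 2.3 = -12.65°C → T = -10.97°C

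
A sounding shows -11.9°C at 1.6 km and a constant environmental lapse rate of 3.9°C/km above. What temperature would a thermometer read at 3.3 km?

-18.53°C

1600–3300 m, environmental: Δz = 1.7 km ⇒ ΔT = -6.63°C; T = -18.53°C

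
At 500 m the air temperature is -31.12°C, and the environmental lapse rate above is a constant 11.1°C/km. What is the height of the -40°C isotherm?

1300 m

Height above start = (-31.12 − (-40)) / 11.1 = 0.8 km
Altitude = 500 m + 800 m = 1300 m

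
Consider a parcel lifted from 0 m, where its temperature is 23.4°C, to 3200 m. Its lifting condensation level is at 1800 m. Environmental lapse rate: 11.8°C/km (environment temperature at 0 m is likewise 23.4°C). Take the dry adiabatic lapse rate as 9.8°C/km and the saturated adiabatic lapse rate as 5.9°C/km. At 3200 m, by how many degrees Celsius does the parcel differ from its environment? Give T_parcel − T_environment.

+11.86°C (parcel warmer than environment)

Parcel:
  Dry to 1800 m: -9.8 × 1.8 km = -17.64°C, so T = 5.76°C.
  Saturated to 3200 m: -5.9 × 1.4 km = -8.26°C, so T = -2.5°C.
Environment:
  Environment to 3200 m: -11.8 × 3.2 km = -37.76°C, so T = -14.36°C.
T_parcel − T_env = -2.5 − (-14.36) = +11.86°C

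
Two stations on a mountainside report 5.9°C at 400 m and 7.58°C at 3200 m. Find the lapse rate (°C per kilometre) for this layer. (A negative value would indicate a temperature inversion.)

-0.6°C/km

Γ = −ΔT/Δz = (5.9 − 7.58) / (3200 − 400) m
  = -1.68°C / 2.8 km = -0.6°C/km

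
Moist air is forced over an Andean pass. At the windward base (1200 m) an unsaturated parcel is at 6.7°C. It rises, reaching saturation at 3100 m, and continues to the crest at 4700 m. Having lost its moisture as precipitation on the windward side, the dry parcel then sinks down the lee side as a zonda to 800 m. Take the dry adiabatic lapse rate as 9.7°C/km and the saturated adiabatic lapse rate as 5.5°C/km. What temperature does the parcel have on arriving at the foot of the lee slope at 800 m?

17.3°C

Dry to 3100 m: -9.7 × 1.9 km = -18.43°C, so T = -11.73°C.
Saturated to 4700 m: -5.5 × 1.6 km = -8.8°C, so T = -20.53°C.
Dry descent to 800 m: +9.7 × 3.9 km = +37.83°C, so T = 17.3°C.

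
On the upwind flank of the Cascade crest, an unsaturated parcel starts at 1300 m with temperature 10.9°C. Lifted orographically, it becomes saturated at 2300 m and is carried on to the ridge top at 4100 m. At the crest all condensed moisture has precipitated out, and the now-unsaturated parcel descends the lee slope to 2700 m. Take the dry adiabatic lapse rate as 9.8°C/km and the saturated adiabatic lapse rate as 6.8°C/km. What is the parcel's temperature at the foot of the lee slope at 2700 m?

Dry to 2300 m: -9.8 × 1 km = -9.8°C, so T = 1.1°C.
Saturated to 4100 m: -6.8 × 1.8 km = -12.24°C, so T = -11.14°C.
Dry descent to 2700 m: +9.8 × 1.4 km = +13.72°C, so T = 2.58°C.

2.58°C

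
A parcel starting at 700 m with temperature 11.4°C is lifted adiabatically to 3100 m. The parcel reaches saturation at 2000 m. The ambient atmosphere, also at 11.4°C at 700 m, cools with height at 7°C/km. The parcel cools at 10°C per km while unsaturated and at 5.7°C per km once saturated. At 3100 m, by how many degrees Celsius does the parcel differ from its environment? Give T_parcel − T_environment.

Parcel:
  From 700 m to 2000 m (dry): cools by 10 × 1.3 = 13°C, giving -1.6°C.
  From 2000 m to 3100 m (saturated): cools by 5.7 × 1.1 = 6.27°C, giving -7.87°C.
Environment:
  From 700 m to 3100 m (environment): cools by 7 × 2.4 = 16.8°C, giving -5.4°C.
T_parcel − T_env = -7.87 − (-5.4) = -2.47°C

-2.47°C (parcel cooler than environment)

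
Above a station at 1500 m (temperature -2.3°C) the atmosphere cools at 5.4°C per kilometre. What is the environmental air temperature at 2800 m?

1500 → 2800 m (environmental, 5.4°C/km): ΔT = -5.4 × 1.3 = -7.02°C → T = -9.32°C

-9.32°C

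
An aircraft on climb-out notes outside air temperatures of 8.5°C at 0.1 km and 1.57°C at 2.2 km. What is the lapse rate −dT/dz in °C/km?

3.3°C/km

Γ = −ΔT/Δz = (8.5 − 1.57) / (2200 − 100) m
  = 6.93°C / 2.1 km = 3.3°C/km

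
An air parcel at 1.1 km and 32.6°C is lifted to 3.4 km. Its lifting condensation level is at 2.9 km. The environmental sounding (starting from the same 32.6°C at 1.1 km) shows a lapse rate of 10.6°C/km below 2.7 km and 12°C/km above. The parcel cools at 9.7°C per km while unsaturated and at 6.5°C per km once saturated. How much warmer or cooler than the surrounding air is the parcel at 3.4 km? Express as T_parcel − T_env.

+4.65°C (parcel warmer than environment)

Parcel:
  From 1100 m to 2900 m (dry): cools by 9.7 × 1.8 = 17.46°C, giving 15.14°C.
  From 2900 m to 3400 m (saturated): cools by 6.5 × 0.5 = 3.25°C, giving 11.89°C.
Environment:
  From 1100 m to 2700 m (environment, lower layer): cools by 10.6 × 1.6 = 16.96°C, giving 15.64°C.
  From 2700 m to 3400 m (environment, upper layer): cools by 12 × 0.7 = 8.4°C, giving 7.24°C.
T_parcel − T_env = 11.89 − 7.24 = +4.65°C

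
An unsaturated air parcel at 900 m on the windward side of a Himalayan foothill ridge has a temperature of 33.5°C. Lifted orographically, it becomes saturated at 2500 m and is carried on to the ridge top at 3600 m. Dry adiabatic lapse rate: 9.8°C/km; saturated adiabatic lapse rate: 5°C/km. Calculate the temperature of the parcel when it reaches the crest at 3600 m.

900 → 2500 m (dry, 9.8°C/km): ΔT = -9.8 × 1.6 = -15.68°C → T = 17.82°C
2500 → 3600 m (saturated, 5°C/km): ΔT = -5 × 1.1 = -5.5°C → T = 12.32°C

12.32°C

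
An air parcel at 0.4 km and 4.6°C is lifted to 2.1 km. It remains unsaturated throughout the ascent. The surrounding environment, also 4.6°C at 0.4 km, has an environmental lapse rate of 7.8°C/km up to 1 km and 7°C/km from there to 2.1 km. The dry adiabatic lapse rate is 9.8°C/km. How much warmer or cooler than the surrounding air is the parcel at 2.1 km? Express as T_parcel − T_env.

Parcel:
  400–2100 m, dry: Δz = 1.7 km ⇒ ΔT = -16.66°C; T = -12.06°C
Environment:
  400–1000 m, environment, lower layer: Δz = 0.6 km ⇒ ΔT = -4.68°C; T = -0.08°C
  1000–2100 m, environment, upper layer: Δz = 1.1 km ⇒ ΔT = -7.7°C; T = -7.78°C
T_parcel − T_env = -12.06 − (-7.78) = -4.28°C

-4.28°C (parcel cooler than environment)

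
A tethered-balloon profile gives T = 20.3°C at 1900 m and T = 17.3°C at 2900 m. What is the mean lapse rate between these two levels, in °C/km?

Γ = −ΔT/Δz = (20.3 − 17.3) / (2900 − 1900) m
  = 3°C / 1 km = 3°C/km

3°C/km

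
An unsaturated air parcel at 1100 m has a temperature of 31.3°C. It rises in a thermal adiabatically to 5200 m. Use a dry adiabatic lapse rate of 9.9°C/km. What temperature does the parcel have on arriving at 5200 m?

-9.29°C

Dry adiabatic to 5200 m: -9.9 × 4.1 km = -40.59°C, so T = -9.29°C.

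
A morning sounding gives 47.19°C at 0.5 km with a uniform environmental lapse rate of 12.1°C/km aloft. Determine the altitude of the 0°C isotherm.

4.4 km

Height above start = (47.19 − 0) / 12.1 = 3.9 km
Altitude = 500 m + 3900 m = 4400 m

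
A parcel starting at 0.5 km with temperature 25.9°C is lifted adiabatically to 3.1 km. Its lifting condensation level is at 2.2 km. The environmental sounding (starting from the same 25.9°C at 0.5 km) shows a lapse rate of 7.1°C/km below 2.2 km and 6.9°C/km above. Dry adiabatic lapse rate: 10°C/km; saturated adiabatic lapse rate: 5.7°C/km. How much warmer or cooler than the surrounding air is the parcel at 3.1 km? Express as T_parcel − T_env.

-3.85°C (parcel cooler than environment)

Parcel:
  500–2200 m, dry: Δz = 1.7 km ⇒ ΔT = -17°C; T = 8.9°C
  2200–3100 m, saturated: Δz = 0.9 km ⇒ ΔT = -5.13°C; T = 3.77°C
Environment:
  500–2200 m, environment, lower layer: Δz = 1.7 km ⇒ ΔT = -12.07°C; T = 13.83°C
  2200–3100 m, environment, upper layer: Δz = 0.9 km ⇒ ΔT = -6.21°C; T = 7.62°C
T_parcel − T_env = 3.77 − 7.62 = -3.85°C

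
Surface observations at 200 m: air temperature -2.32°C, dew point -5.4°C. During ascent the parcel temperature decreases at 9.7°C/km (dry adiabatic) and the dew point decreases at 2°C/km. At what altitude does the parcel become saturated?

600 m

T and T_d converge at 9.7 − 2 = 7.7°C per km
Height above start = (-2.32 − (-5.4)) / 7.7 = 0.4 km
LCL altitude = 200 m + 400 m = 600 m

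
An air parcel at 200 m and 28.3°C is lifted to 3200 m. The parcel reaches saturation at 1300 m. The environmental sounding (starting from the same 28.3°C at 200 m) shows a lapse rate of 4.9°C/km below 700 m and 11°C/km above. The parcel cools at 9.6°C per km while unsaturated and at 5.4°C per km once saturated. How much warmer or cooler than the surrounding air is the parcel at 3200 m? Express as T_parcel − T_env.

+9.13°C (parcel warmer than environment)

Parcel:
  200 → 1300 m (dry, 9.6°C/km): ΔT = -9.6 × 1.1 = -10.56°C → T = 17.74°C
  1300 → 3200 m (saturated, 5.4°C/km): ΔT = -5.4 × 1.9 = -10.26°C → T = 7.48°C
Environment:
  200 → 700 m (environment, lower layer, 4.9°C/km): ΔT = -4.9 × 0.5 = -2.45°C → T = 25.85°C
  700 → 3200 m (environment, upper layer, 11°C/km): ΔT = -11 × 2.5 = -27.5°C → T = -1.65°C
T_parcel − T_env = 7.48 − (-1.65) = +9.13°C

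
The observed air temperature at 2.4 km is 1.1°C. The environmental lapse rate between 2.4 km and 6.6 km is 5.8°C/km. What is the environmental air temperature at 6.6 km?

-23.26°C

From 2400 m to 6600 m (environmental): cools by 5.8 × 4.2 = 24.36°C, giving -23.26°C.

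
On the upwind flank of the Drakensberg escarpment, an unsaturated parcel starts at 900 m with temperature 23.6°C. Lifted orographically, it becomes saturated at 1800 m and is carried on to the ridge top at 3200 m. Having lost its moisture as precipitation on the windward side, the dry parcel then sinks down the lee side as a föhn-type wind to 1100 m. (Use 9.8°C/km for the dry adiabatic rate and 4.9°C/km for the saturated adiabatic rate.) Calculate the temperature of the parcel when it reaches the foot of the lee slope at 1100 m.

28.5°C

900–1800 m, dry: Δz = 0.9 km ⇒ ΔT = -8.82°C; T = 14.78°C
1800–3200 m, saturated: Δz = 1.4 km ⇒ ΔT = -6.86°C; T = 7.92°C
3200–1100 m, dry descent: Δz = 2.1 km ⇒ ΔT = +20.58°C; T = 28.5°C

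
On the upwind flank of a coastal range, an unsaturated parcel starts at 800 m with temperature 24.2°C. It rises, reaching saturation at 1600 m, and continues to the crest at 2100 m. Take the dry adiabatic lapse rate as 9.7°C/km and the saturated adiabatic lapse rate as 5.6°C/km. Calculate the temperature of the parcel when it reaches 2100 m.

13.64°C

800–1600 m, dry: Δz = 0.8 km ⇒ ΔT = -7.76°C; T = 16.44°C
1600–2100 m, saturated: Δz = 0.5 km ⇒ ΔT = -2.8°C; T = 13.64°C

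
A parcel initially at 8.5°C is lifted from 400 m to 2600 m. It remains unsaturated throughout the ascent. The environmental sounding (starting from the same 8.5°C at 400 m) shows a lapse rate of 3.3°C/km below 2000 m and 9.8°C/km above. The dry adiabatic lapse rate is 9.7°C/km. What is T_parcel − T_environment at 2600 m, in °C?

-10.18°C (parcel cooler than environment)

Parcel:
  From 400 m to 2600 m (dry): cools by 9.7 × 2.2 = 21.34°C, giving -12.84°C.
Environment:
  From 400 m to 2000 m (environment, lower layer): cools by 3.3 × 1.6 = 5.28°C, giving 3.22°C.
  From 2000 m to 2600 m (environment, upper layer): cools by 9.8 × 0.6 = 5.88°C, giving -2.66°C.
T_parcel − T_env = -12.84 − (-2.66) = -10.18°C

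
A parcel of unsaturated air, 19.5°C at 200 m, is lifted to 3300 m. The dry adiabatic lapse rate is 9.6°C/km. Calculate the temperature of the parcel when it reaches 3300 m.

-10.26°C

200 → 3300 m (dry adiabatic, 9.6°C/km): ΔT = -9.6 × 3.1 = -29.76°C → T = -10.26°C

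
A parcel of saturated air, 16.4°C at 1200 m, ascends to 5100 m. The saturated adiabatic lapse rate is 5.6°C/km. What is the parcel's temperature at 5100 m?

1200 → 5100 m (saturated adiabatic, 5.6°C/km): ΔT = -5.6 × 3.9 = -21.84°C → T = -5.44°C

-5.44°C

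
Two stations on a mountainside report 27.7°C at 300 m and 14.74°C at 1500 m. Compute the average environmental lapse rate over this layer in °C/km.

Γ = −ΔT/Δz = (27.7 − 14.74) / (1500 − 300) m
  = 12.96°C / 1.2 km = 10.8°C/km

10.8°C/km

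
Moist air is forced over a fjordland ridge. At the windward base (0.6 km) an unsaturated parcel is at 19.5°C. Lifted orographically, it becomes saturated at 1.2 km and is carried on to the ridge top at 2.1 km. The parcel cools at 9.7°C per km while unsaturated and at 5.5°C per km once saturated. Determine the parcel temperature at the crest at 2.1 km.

Dry to 1200 m: -9.7 × 0.6 km = -5.82°C, so T = 13.68°C.
Saturated to 2100 m: -5.5 × 0.9 km = -4.95°C, so T = 8.73°C.

8.73°C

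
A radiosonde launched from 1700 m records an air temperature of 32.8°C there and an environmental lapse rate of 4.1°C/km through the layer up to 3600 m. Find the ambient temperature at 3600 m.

Environmental to 3600 m: -4.1 × 1.9 km = -7.79°C, so T = 25.01°C.

25.01°C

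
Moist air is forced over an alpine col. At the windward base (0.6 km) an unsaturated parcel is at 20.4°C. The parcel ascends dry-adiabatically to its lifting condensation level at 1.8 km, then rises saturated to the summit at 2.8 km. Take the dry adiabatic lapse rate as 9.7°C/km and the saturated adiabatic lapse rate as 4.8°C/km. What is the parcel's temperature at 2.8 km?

Dry to 1800 m: -9.7 × 1.2 km = -11.64°C, so T = 8.76°C.
Saturated to 2800 m: -4.8 × 1 km = -4.8°C, so T = 3.96°C.

3.96°C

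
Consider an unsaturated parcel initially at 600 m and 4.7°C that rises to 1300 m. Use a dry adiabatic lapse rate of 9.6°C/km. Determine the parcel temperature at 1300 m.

Dry adiabatic to 1300 m: -9.6 × 0.7 km = -6.72°C, so T = -2.02°C.

-2.02°C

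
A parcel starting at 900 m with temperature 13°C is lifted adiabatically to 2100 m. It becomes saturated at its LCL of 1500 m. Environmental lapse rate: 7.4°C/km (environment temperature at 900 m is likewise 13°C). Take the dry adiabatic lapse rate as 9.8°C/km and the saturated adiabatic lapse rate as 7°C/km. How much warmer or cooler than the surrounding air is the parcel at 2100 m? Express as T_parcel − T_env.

-1.2°C (parcel cooler than environment)

Parcel:
  900–1500 m, dry: Δz = 0.6 km ⇒ ΔT = -5.88°C; T = 7.12°C
  1500–2100 m, saturated: Δz = 0.6 km ⇒ ΔT = -4.2°C; T = 2.92°C
Environment:
  900–2100 m, environment: Δz = 1.2 km ⇒ ΔT = -8.88°C; T = 4.12°C
T_parcel − T_env = 2.92 − 4.12 = -1.2°C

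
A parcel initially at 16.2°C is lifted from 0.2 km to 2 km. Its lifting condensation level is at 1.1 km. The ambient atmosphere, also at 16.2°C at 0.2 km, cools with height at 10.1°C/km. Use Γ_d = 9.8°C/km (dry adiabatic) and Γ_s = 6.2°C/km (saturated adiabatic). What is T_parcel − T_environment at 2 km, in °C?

+3.78°C (parcel warmer than environment)

Parcel:
  200 → 1100 m (dry, 9.8°C/km): ΔT = -9.8 × 0.9 = -8.82°C → T = 7.38°C
  1100 → 2000 m (saturated, 6.2°C/km): ΔT = -6.2 × 0.9 = -5.58°C → T = 1.8°C
Environment:
  200 → 2000 m (environment, 10.1°C/km): ΔT = -10.1 × 1.8 = -18.18°C → T = -1.98°C
T_parcel − T_env = 1.8 − (-1.98) = +3.78°C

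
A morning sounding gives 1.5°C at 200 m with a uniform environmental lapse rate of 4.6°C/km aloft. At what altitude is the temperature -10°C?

Height above start = (1.5 − (-10)) / 4.6 = 2.5 km
Altitude = 200 m + 2500 m = 2700 m

2700 m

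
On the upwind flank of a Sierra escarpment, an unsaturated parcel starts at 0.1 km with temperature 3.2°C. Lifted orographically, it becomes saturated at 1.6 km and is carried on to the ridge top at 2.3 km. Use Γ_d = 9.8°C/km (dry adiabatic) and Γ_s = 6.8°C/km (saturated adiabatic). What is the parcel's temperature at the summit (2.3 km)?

-16.26°C

100–1600 m, dry: Δz = 1.5 km ⇒ ΔT = -14.7°C; T = -11.5°C
1600–2300 m, saturated: Δz = 0.7 km ⇒ ΔT = -4.76°C; T = -16.26°C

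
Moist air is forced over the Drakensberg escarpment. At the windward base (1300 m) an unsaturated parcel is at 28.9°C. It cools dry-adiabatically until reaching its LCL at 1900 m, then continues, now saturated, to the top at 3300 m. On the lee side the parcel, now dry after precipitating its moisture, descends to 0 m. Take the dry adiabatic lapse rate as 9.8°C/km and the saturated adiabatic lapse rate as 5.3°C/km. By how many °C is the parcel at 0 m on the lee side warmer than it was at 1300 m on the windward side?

Dry to 1900 m: -9.8 × 0.6 km = -5.88°C, so T = 23.02°C.
Saturated to 3300 m: -5.3 × 1.4 km = -7.42°C, so T = 15.6°C.
Dry descent to 0 m: +9.8 × 3.3 km = +32.34°C, so T = 47.94°C.
Net change vs windward start: 47.94 − 28.9 = +19.04°C

+19.04°C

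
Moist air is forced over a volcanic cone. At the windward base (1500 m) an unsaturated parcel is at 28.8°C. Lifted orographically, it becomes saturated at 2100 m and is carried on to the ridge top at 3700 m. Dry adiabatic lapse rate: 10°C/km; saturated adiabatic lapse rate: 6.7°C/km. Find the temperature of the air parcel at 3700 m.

12.08°C

Dry to 2100 m: -10 × 0.6 km = -6°C, so T = 22.8°C.
Saturated to 3700 m: -6.7 × 1.6 km = -10.72°C, so T = 12.08°C.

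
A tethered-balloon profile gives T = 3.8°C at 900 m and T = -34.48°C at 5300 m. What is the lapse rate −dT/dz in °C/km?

8.7°C/km

Γ = −ΔT/Δz = (3.8 − (-34.48)) / (5300 − 900) m
  = 38.28°C / 4.4 km = 8.7°C/km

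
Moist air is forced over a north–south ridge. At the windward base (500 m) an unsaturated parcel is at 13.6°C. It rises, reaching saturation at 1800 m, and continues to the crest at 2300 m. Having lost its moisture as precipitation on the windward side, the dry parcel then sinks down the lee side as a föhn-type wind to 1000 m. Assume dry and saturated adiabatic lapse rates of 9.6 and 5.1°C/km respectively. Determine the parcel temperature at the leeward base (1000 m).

From 500 m to 1800 m (dry): cools by 9.6 × 1.3 = 12.48°C, giving 1.12°C.
From 1800 m to 2300 m (saturated): cools by 5.1 × 0.5 = 2.55°C, giving -1.43°C.
From 2300 m to 1000 m (dry descent): warms by 9.6 × 1.3 = 12.48°C, giving 11.05°C.

11.05°C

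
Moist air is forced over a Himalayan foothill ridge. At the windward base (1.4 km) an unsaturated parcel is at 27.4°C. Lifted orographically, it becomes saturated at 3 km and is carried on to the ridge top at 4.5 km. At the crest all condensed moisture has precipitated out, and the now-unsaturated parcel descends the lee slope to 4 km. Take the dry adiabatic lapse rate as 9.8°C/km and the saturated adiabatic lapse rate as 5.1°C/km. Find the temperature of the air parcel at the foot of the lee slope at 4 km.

8.97°C

Dry to 3000 m: -9.8 × 1.6 km = -15.68°C, so T = 11.72°C.
Saturated to 4500 m: -5.1 × 1.5 km = -7.65°C, so T = 4.07°C.
Dry descent to 4000 m: +9.8 × 0.5 km = +4.9°C, so T = 8.97°C.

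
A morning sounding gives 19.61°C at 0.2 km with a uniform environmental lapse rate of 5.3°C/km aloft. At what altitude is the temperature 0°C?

Height above start = (19.61 − 0) / 5.3 = 3.7 km
Altitude = 200 m + 3700 m = 3900 m

3.9 km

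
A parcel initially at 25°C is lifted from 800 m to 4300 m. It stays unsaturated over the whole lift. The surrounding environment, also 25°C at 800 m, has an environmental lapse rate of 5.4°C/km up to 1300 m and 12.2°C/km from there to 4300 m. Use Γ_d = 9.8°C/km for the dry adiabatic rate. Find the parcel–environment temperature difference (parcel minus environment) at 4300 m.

Parcel:
  Dry to 4300 m: -9.8 × 3.5 km = -34.3°C, so T = -9.3°C.
Environment:
  Environment, lower layer to 1300 m: -5.4 × 0.5 km = -2.7°C, so T = 22.3°C.
  Environment, upper layer to 4300 m: -12.2 × 3 km = -36.6°C, so T = -14.3°C.
T_parcel − T_env = -9.3 − (-14.3) = +5°C

+5°C (parcel warmer than environment)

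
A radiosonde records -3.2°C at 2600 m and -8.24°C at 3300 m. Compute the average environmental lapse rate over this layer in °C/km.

Γ = −ΔT/Δz = (-3.2 − (-8.24)) / (3300 − 2600) m
  = 5.04°C / 0.7 km = 7.2°C/km

7.2°C/km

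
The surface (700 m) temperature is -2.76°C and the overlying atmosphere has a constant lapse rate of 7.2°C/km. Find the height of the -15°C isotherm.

2400 m

Height above start = (-2.76 − (-15)) / 7.2 = 1.7 km
Altitude = 700 m + 1700 m = 2400 m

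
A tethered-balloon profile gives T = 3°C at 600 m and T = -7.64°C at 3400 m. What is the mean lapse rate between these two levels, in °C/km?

3.8°C/km

Γ = −ΔT/Δz = (3 − (-7.64)) / (3400 − 600) m
  = 10.64°C / 2.8 km = 3.8°C/km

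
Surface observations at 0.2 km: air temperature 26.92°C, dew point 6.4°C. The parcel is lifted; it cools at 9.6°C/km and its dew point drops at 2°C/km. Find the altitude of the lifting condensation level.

T and T_d converge at 9.6 − 2 = 7.6°C per km
Height above start = (26.92 − 6.4) / 7.6 = 2.7 km
LCL altitude = 200 m + 2700 m = 2900 m

2.9 km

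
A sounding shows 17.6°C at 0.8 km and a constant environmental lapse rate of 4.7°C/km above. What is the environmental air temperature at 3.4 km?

Environmental to 3400 m: -4.7 × 2.6 km = -12.22°C, so T = 5.38°C.

5.38°C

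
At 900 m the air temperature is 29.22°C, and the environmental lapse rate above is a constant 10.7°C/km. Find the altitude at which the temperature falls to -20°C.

Height above start = (29.22 − (-20)) / 10.7 = 4.6 km
Altitude = 900 m + 4600 m = 5500 m

5500 m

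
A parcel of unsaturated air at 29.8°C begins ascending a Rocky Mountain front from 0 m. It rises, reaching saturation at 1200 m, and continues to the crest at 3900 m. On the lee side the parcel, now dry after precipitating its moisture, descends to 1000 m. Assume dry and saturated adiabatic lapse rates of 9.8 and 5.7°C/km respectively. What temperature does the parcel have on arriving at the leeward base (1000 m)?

31.07°C

0 → 1200 m (dry, 9.8°C/km): ΔT = -9.8 × 1.2 = -11.76°C → T = 18.04°C
1200 → 3900 m (saturated, 5.7°C/km): ΔT = -5.7 × 2.7 = -15.39°C → T = 2.65°C
3900 → 1000 m (dry descent, 9.8°C/km): ΔT = +9.8 × 2.9 = +28.42°C → T = 31.07°C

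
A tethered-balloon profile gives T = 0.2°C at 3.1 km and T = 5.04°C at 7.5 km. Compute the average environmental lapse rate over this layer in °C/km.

-1.1°C/km

Γ = −ΔT/Δz = (0.2 − 5.04) / (7500 − 3100) m
  = -4.84°C / 4.4 km = -1.1°C/km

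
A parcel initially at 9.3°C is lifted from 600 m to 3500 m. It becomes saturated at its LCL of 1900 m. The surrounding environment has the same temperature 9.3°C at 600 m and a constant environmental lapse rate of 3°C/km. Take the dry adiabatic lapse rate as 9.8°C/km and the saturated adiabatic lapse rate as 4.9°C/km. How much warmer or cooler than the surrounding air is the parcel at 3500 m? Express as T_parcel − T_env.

Parcel:
  Dry to 1900 m: -9.8 × 1.3 km = -12.74°C, so T = -3.44°C.
  Saturated to 3500 m: -4.9 × 1.6 km = -7.84°C, so T = -11.28°C.
Environment:
  Environment to 3500 m: -3 × 2.9 km = -8.7°C, so T = 0.6°C.
T_parcel − T_env = -11.28 − 0.6 = -11.88°C

-11.88°C (parcel cooler than environment)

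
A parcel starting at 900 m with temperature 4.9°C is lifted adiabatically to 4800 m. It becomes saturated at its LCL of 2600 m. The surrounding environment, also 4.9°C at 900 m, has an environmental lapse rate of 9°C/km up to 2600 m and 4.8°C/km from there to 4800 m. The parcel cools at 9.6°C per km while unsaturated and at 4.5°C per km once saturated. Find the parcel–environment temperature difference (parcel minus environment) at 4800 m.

-0.36°C (parcel cooler than environment)

Parcel:
  From 900 m to 2600 m (dry): cools by 9.6 × 1.7 = 16.32°C, giving -11.42°C.
  From 2600 m to 4800 m (saturated): cools by 4.5 × 2.2 = 9.9°C, giving -21.32°C.
Environment:
  From 900 m to 2600 m (environment, lower layer): cools by 9 × 1.7 = 15.3°C, giving -10.4°C.
  From 2600 m to 4800 m (environment, upper layer): cools by 4.8 × 2.2 = 10.56°C, giving -20.96°C.
T_parcel − T_env = -21.32 − (-20.96) = -0.36°C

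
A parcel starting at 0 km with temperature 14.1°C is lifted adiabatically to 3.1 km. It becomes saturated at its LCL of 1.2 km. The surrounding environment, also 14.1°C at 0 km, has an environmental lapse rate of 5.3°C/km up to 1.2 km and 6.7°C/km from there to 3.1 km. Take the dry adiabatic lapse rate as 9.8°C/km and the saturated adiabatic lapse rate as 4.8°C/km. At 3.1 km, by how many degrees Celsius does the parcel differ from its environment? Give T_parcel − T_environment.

Parcel:
  Dry to 1200 m: -9.8 × 1.2 km = -11.76°C, so T = 2.34°C.
  Saturated to 3100 m: -4.8 × 1.9 km = -9.12°C, so T = -6.78°C.
Environment:
  Environment, lower layer to 1200 m: -5.3 × 1.2 km = -6.36°C, so T = 7.74°C.
  Environment, upper layer to 3100 m: -6.7 × 1.9 km = -12.73°C, so T = -4.99°C.
T_parcel − T_env = -6.78 − (-4.99) = -1.79°C

-1.79°C (parcel cooler than environment)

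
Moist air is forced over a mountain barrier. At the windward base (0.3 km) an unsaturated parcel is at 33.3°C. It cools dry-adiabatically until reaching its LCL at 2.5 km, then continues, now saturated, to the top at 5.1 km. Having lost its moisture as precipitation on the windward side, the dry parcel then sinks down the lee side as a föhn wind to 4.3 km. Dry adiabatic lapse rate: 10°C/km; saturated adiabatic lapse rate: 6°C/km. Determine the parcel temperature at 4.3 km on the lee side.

3.7°C

300–2500 m, dry: Δz = 2.2 km ⇒ ΔT = -22°C; T = 11.3°C
2500–5100 m, saturated: Δz = 2.6 km ⇒ ΔT = -15.6°C; T = -4.3°C
5100–4300 m, dry descent: Δz = 0.8 km ⇒ ΔT = +8°C; T = 3.7°C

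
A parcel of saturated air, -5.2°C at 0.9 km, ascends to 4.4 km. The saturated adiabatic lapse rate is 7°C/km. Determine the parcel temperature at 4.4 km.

900–4400 m, saturated adiabatic: Δz = 3.5 km ⇒ ΔT = -24.5°C; T = -29.7°C

-29.7°C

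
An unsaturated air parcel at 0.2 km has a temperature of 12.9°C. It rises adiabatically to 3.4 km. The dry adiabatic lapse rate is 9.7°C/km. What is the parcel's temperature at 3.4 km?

200 → 3400 m (dry adiabatic, 9.7°C/km): ΔT = -9.7 × 3.2 = -31.04°C → T = -18.14°C

-18.14°C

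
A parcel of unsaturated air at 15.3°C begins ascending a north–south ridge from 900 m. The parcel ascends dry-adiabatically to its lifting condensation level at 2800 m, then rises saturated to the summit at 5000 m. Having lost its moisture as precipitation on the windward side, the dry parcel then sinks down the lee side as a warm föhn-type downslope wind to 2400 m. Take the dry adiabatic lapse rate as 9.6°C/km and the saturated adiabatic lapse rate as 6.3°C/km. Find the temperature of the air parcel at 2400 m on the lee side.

900–2800 m, dry: Δz = 1.9 km ⇒ ΔT = -18.24°C; T = -2.94°C
2800–5000 m, saturated: Δz = 2.2 km ⇒ ΔT = -13.86°C; T = -16.8°C
5000–2400 m, dry descent: Δz = 2.6 km ⇒ ΔT = +24.96°C; T = 8.16°C

8.16°C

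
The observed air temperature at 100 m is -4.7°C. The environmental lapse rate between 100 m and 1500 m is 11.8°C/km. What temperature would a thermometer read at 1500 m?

100 → 1500 m (environmental, 11.8°C/km): ΔT = -11.8 × 1.4 = -16.52°C → T = -21.22°C

-21.22°C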